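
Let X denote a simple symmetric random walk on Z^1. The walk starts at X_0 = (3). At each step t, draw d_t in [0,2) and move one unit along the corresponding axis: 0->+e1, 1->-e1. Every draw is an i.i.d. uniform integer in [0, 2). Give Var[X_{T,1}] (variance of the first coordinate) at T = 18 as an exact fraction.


18

Outcome values over d=0..1: [1, -1]
Σy = 0, Σy² = 2, M = 2
μ = 0/2 = 0,  σ² = 2/2 − (0)² = 1
Independent increments: Var[X_18] = 18·σ² = 18·(1) = 18


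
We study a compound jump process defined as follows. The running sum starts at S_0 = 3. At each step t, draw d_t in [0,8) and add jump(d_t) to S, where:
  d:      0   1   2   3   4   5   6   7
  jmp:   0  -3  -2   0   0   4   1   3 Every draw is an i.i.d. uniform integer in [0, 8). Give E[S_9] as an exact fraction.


51/8

Outcome values over d=0..7: [0, -3, -2, 0, 0, 4, 1, 3]
Σy = 3, Σy² = 39, M = 8
μ = 3/8 = 3/8,  σ² = 39/8 − (3/8)² = 303/64
E[S_9] = 3 + 9·(3/8) = 51/8


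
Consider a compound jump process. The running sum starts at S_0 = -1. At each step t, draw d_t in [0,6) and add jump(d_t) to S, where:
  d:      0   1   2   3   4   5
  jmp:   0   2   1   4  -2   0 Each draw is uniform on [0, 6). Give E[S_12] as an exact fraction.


Outcome values over d=0..5: [0, 2, 1, 4, -2, 0]
Σy = 5, Σy² = 25, M = 6
μ = 5/6 = 5/6,  σ² = 25/6 − (5/6)² = 125/36
E[S_12] = -1 + 12·(5/6) = 9

9


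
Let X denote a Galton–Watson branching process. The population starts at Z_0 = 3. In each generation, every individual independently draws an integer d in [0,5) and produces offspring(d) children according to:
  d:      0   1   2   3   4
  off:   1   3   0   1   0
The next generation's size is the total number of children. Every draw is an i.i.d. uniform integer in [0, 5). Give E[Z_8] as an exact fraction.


3

Outcome values over d=0..4: [1, 3, 0, 1, 0]
Σy = 5, Σy² = 11, M = 5
μ = 5/5 = 1,  σ² = 11/5 − (1)² = 6/5
E[Z_0] = 3
E[Z_1] = 1·E[Z_0] = 3
E[Z_2] = 1·E[Z_1] = 3
E[Z_3] = 1·E[Z_2] = 3
E[Z_4] = 1·E[Z_3] = 3
E[Z_5] = 1·E[Z_4] = 3
E[Z_6] = 1·E[Z_5] = 3
E[Z_7] = 1·E[Z_6] = 3
E[Z_8] = 1·E[Z_7] = 3


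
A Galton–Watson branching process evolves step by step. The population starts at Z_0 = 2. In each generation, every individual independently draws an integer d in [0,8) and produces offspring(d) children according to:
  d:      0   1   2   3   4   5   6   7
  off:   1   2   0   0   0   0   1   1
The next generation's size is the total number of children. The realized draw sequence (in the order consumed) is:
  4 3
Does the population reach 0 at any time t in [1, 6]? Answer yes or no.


yes

gen 0: Z_0=2, draws=[4, 3], offspring=[0, 0], Z_1=0
gen 1: Z_1=0, draws=[], offspring=[], Z_2=0
gen 2: Z_2=0, draws=[], offspring=[], Z_3=0
gen 3: Z_3=0, draws=[], offspring=[], Z_4=0
gen 4: Z_4=0, draws=[], offspring=[], Z_5=0
gen 5: Z_5=0, draws=[], offspring=[], Z_6=0


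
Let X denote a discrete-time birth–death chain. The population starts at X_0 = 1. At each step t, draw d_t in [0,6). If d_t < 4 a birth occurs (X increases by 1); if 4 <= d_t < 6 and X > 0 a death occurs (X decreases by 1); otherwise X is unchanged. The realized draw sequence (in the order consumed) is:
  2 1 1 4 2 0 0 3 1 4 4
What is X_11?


6

t=0: X=1, d=2 → birth, X_1=2
t=1: X=2, d=1 → birth, X_2=3
t=2: X=3, d=1 → birth, X_3=4
t=3: X=4, d=4 → death, X_4=3
t=4: X=3, d=2 → birth, X_5=4
t=5: X=4, d=0 → birth, X_6=5
t=6: X=5, d=0 → birth, X_7=6
t=7: X=6, d=3 → birth, X_8=7
t=8: X=7, d=1 → birth, X_9=8
t=9: X=8, d=4 → death, X_10=7
t=10: X=7, d=4 → death, X_11=6


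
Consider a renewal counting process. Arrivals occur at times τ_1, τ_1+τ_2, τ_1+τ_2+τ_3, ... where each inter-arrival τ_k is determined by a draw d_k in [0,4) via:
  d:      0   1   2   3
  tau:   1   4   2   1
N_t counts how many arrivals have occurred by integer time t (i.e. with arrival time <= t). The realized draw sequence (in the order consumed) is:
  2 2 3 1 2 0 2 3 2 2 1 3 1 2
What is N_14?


7

draw d_1=2: τ_1=2, arrival time A_1=2
draw d_2=2: τ_2=2, arrival time A_2=4
draw d_3=3: τ_3=1, arrival time A_3=5
draw d_4=1: τ_4=4, arrival time A_4=9
draw d_5=2: τ_5=2, arrival time A_5=11
draw d_6=0: τ_6=1, arrival time A_6=12
draw d_7=2: τ_7=2, arrival time A_7=14
draw d_8=3: τ_8=1, arrival time A_8=15
draw d_9=2: τ_9=2, arrival time A_9=17
draw d_10=2: τ_10=2, arrival time A_10=19
draw d_11=1: τ_11=4, arrival time A_11=23
draw d_12=3: τ_12=1, arrival time A_12=24
draw d_13=1: τ_13=4, arrival time A_13=28
draw d_14=2: τ_14=2, arrival time A_14=30
N_t over t=0..14: 0:0 1:0 2:1 3:1 4:2 5:3 6:3 7:3 8:3 9:4 10:4 11:5 12:6 13:6 14:7


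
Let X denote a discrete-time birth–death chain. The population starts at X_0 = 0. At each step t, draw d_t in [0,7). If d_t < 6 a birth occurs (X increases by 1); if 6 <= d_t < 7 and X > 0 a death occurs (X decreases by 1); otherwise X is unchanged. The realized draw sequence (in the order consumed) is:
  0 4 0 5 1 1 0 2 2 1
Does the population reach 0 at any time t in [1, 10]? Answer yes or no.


no

t=0: X=0, d=0 → birth, X_1=1
t=1: X=1, d=4 → birth, X_2=2
t=2: X=2, d=0 → birth, X_3=3
t=3: X=3, d=5 → birth, X_4=4
t=4: X=4, d=1 → birth, X_5=5
t=5: X=5, d=1 → birth, X_6=6
t=6: X=6, d=0 → birth, X_7=7
t=7: X=7, d=2 → birth, X_8=8
t=8: X=8, d=2 → birth, X_9=9
t=9: X=9, d=1 → birth, X_10=10


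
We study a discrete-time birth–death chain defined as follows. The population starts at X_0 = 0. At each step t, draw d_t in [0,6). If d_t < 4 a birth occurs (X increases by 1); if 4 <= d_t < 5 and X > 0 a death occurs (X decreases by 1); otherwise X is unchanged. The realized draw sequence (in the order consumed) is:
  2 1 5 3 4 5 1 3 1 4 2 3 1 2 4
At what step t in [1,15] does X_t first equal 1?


t=0: X=0, d=2 → birth, X_1=1
t=1: X=1, d=1 → birth, X_2=2
t=2: X=2, d=5 → hold, X_3=2
t=3: X=2, d=3 → birth, X_4=3
t=4: X=3, d=4 → death, X_5=2
t=5: X=2, d=5 → hold, X_6=2
t=6: X=2, d=1 → birth, X_7=3
t=7: X=3, d=3 → birth, X_8=4
t=8: X=4, d=1 → birth, X_9=5
t=9: X=5, d=4 → death, X_10=4
t=10: X=4, d=2 → birth, X_11=5
t=11: X=5, d=3 → birth, X_12=6
t=12: X=6, d=1 → birth, X_13=7
t=13: X=7, d=2 → birth, X_14=8
t=14: X=8, d=4 → death, X_15=7

1


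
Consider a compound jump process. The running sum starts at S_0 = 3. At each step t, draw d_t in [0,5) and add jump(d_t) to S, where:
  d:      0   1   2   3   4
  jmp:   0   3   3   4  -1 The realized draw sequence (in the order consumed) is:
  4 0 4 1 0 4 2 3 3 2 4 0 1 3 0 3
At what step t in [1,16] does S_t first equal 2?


1

t=0: S=3, d=4, jump=-1, S_1=2
t=1: S=2, d=0, jump=0, S_2=2
t=2: S=2, d=4, jump=-1, S_3=1
t=3: S=1, d=1, jump=3, S_4=4
t=4: S=4, d=0, jump=0, S_5=4
t=5: S=4, d=4, jump=-1, S_6=3
t=6: S=3, d=2, jump=3, S_7=6
t=7: S=6, d=3, jump=4, S_8=10
t=8: S=10, d=3, jump=4, S_9=14
t=9: S=14, d=2, jump=3, S_10=17
t=10: S=17, d=4, jump=-1, S_11=16
t=11: S=16, d=0, jump=0, S_12=16
t=12: S=16, d=1, jump=3, S_13=19
t=13: S=19, d=3, jump=4, S_14=23
t=14: S=23, d=0, jump=0, S_15=23
t=15: S=23, d=3, jump=4, S_16=27


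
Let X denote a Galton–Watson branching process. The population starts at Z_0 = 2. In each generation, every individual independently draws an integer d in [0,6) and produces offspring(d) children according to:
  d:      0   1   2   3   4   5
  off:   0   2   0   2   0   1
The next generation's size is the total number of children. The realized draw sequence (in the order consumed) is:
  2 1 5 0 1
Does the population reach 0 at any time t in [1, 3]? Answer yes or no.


no

gen 0: Z_0=2, draws=[2, 1], offspring=[0, 2], Z_1=2
gen 1: Z_1=2, draws=[5, 0], offspring=[1, 0], Z_2=1
gen 2: Z_2=1, draws=[1], offspring=[2], Z_3=2


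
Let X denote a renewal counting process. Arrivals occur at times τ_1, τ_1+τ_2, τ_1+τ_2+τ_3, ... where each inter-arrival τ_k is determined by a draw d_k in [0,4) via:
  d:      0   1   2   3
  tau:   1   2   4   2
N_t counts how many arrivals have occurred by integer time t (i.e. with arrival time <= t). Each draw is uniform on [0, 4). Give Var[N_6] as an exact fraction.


Inter-arrival values over d=0..3: [1, 2, 4, 2]
Each d has probability 1/4, so the pmf of τ is: f(1) = 1/4, f(2) = 1/2, f(4) = 1/4
Let p_n(j) = P(N_n = j), with p_0 = [1]. Condition on τ_1: p_n(0) = P(τ > n), and for j >= 1, p_n(j) = Σ_{k<=n} f(k)·p_{n−k}(j−1)
p_1 = [3/4, 1/4]  (j = 0..1)
p_2 = [1/4, 11/16, 1/16]  (j = 0..2)
p_3 = [1/4, 7/16, 19/64, 1/64]  (j = 0..3)
p_4 = [0, 7/16, 29/64, 27/256, 1/256]  (j = 0..4)
p_5 = [0, 5/16, 25/64, 67/256, 35/1024, 1/1024]  (j = 0..5)
p_6 = [0, 1/16, 15/32, 87/256, 121/1024, 43/4096, 1/4096]  (j = 0..6)
E[N_6] = Σ j·p_6(j) = 10429/4096;  E[N_6²] = Σ j²·p_6(j) = 29319/4096
Var[N_6] = 29319/4096 − (10429/4096)² = 11326583/16777216

11326583/16777216


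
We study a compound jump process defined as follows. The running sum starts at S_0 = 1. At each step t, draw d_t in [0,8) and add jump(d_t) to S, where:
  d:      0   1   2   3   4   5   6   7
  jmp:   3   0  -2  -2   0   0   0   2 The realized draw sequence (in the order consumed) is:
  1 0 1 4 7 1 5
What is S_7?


t=0: S=1, d=1, jump=0, S_1=1
t=1: S=1, d=0, jump=3, S_2=4
t=2: S=4, d=1, jump=0, S_3=4
t=3: S=4, d=4, jump=0, S_4=4
t=4: S=4, d=7, jump=2, S_5=6
t=5: S=6, d=1, jump=0, S_6=6
t=6: S=6, d=5, jump=0, S_7=6

6


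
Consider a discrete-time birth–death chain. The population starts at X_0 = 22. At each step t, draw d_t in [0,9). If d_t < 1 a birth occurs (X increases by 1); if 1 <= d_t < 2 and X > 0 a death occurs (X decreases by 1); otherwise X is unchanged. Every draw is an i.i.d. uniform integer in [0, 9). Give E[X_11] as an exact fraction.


22

X can drop by at most 1 per step and X_0 = 22 > T = 11, so X_t >= 22 − t >= 11 > 0 for every t <= 11: the floor at 0 (the 'and X > 0' condition) never binds. Hence X_11 = X_0 + Σ_{t<11} Y_t with i.i.d. increments Y_t = y(d_t) ∈ {+1, −1, 0}.
Outcome values over d=0..8: [1, -1, 0, 0, 0, 0, 0, 0, 0]
Σy = 0, Σy² = 2, M = 9
μ = 0/9 = 0,  σ² = 2/9 − (0)² = 2/9
E[X_11] = 22 + 11·(0) = 22


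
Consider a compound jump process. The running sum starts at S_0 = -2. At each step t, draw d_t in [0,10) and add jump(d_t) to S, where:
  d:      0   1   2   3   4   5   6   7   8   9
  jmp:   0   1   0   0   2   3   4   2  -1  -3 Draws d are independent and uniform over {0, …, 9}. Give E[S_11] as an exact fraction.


34/5

Outcome values over d=0..9: [0, 1, 0, 0, 2, 3, 4, 2, -1, -3]
Σy = 8, Σy² = 44, M = 10
μ = 8/10 = 4/5,  σ² = 44/10 − (4/5)² = 94/25
E[S_11] = -2 + 11·(4/5) = 34/5


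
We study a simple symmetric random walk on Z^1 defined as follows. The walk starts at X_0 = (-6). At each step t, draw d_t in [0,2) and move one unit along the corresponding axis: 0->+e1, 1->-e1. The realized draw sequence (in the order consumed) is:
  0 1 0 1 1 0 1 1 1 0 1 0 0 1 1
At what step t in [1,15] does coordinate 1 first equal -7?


5

t=0: X=(-6), d=0 → +e1, X_1=(-5)
t=1: X=(-5), d=1 → -e1, X_2=(-6)
t=2: X=(-6), d=0 → +e1, X_3=(-5)
t=3: X=(-5), d=1 → -e1, X_4=(-6)
t=4: X=(-6), d=1 → -e1, X_5=(-7)
t=5: X=(-7), d=0 → +e1, X_6=(-6)
t=6: X=(-6), d=1 → -e1, X_7=(-7)
t=7: X=(-7), d=1 → -e1, X_8=(-8)
t=8: X=(-8), d=1 → -e1, X_9=(-9)
t=9: X=(-9), d=0 → +e1, X_10=(-8)
t=10: X=(-8), d=1 → -e1, X_11=(-9)
t=11: X=(-9), d=0 → +e1, X_12=(-8)
t=12: X=(-8), d=0 → +e1, X_13=(-7)
t=13: X=(-7), d=1 → -e1, X_14=(-8)
t=14: X=(-8), d=1 → -e1, X_15=(-9)


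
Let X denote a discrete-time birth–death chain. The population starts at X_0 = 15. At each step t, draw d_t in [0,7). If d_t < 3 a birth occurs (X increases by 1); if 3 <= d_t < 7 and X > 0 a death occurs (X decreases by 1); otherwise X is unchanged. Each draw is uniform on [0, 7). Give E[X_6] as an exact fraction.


X can drop by at most 1 per step and X_0 = 15 > T = 6, so X_t >= 15 − t >= 9 > 0 for every t <= 6: the floor at 0 (the 'and X > 0' condition) never binds. Hence X_6 = X_0 + Σ_{t<6} Y_t with i.i.d. increments Y_t = y(d_t) ∈ {+1, −1, 0}.
Outcome values over d=0..6: [1, 1, 1, -1, -1, -1, -1]
Σy = -1, Σy² = 7, M = 7
μ = -1/7 = -1/7,  σ² = 7/7 − (-1/7)² = 48/49
E[X_6] = 15 + 6·(-1/7) = 99/7

99/7


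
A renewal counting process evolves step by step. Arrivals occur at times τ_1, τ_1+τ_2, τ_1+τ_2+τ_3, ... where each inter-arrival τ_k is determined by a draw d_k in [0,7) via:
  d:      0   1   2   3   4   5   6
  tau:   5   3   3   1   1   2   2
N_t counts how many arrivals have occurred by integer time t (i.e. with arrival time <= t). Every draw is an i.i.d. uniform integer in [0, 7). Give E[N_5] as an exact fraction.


32295/16807

Inter-arrival values over d=0..6: [5, 3, 3, 1, 1, 2, 2]
Each d has probability 1/7, so the pmf of τ is: f(1) = 2/7, f(2) = 2/7, f(3) = 2/7, f(5) = 1/7
Renewal equation for m(n) = E[N_n]: condition on τ_1 = k (if k <= n, one arrival plus a fresh copy on the remaining n−k steps): m(n) = F(n) + Σ_{k<=n} f(k)·m(n−k), where F(n) = P(τ <= n) and m(0) = 0
m(1) = F(1) = 2/7
m(2) = F(2) + f(1)·m(1) = 4/7 + 2/7·2/7 = 32/49
m(3) = F(3) + f(1)·m(2) + f(2)·m(1) = 6/7 + 2/7·32/49 + 2/7·2/7 = 386/343
m(4) = F(4) + f(1)·m(3) + f(2)·m(2) + f(3)·m(1) = 6/7 + 2/7·386/343 + 2/7·32/49 + 2/7·2/7 = 3474/2401
m(5) = F(5) + f(1)·m(4) + f(2)·m(3) + f(3)·m(2) = 1 + 2/7·3474/2401 + 2/7·386/343 + 2/7·32/49 = 32295/16807
E[N_5] = m(5) = 32295/16807


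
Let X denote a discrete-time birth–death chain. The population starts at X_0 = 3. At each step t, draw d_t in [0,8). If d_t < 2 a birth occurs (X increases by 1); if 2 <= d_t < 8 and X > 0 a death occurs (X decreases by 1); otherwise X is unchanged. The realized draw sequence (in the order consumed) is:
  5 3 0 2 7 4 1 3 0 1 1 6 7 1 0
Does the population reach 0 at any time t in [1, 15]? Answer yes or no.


yes

t=0: X=3, d=5 → death, X_1=2
t=1: X=2, d=3 → death, X_2=1
t=2: X=1, d=0 → birth, X_3=2
t=3: X=2, d=2 → death, X_4=1
t=4: X=1, d=7 → death, X_5=0
t=5: X=0, d=4 → hold, X_6=0
t=6: X=0, d=1 → birth, X_7=1
t=7: X=1, d=3 → death, X_8=0
t=8: X=0, d=0 → birth, X_9=1
t=9: X=1, d=1 → birth, X_10=2
t=10: X=2, d=1 → birth, X_11=3
t=11: X=3, d=6 → death, X_12=2
t=12: X=2, d=7 → death, X_13=1
t=13: X=1, d=1 → birth, X_14=2
t=14: X=2, d=0 → birth, X_15=3


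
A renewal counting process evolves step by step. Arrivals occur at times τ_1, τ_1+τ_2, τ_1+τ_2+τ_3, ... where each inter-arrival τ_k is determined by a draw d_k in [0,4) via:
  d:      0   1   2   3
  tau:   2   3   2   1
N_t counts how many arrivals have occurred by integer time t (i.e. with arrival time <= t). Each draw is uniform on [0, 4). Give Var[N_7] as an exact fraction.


Inter-arrival values over d=0..3: [2, 3, 2, 1]
Each d has probability 1/4, so the pmf of τ is: f(1) = 1/4, f(2) = 1/2, f(3) = 1/4
Let p_n(j) = P(N_n = j), with p_0 = [1]. Condition on τ_1: p_n(0) = P(τ > n), and for j >= 1, p_n(j) = Σ_{k<=n} f(k)·p_{n−k}(j−1)
p_1 = [3/4, 1/4]  (j = 0..1)
p_2 = [1/4, 11/16, 1/16]  (j = 0..2)
p_3 = [0, 11/16, 19/64, 1/64]  (j = 0..3)
p_4 = [0, 5/16, 37/64, 27/256, 1/256]  (j = 0..4)
p_5 = [0, 1/16, 19/32, 79/256, 35/1024, 1/1024]  (j = 0..5)
p_6 = [0, 0, 11/32, 131/256, 137/1024, 43/4096, 1/4096]  (j = 0..6)
p_7 = [0, 0, 7/64, 135/256, 79/256, 211/4096, 51/16384, 1/16384]  (j = 0..7)
E[N_7] = Σ j·p_7(j) = 54261/16384;  E[N_7²] = Σ j²·p_7(j) = 188809/16384
Var[N_7] = 188809/16384 − (54261/16384)² = 149190535/268435456

149190535/268435456


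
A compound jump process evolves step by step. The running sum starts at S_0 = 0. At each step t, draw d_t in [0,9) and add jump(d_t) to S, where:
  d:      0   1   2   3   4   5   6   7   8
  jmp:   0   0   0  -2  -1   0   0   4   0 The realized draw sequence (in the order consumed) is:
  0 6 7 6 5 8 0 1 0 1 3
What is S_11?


t=0: S=0, d=0, jump=0, S_1=0
t=1: S=0, d=6, jump=0, S_2=0
t=2: S=0, d=7, jump=4, S_3=4
t=3: S=4, d=6, jump=0, S_4=4
t=4: S=4, d=5, jump=0, S_5=4
t=5: S=4, d=8, jump=0, S_6=4
t=6: S=4, d=0, jump=0, S_7=4
t=7: S=4, d=1, jump=0, S_8=4
t=8: S=4, d=0, jump=0, S_9=4
t=9: S=4, d=1, jump=0, S_10=4
t=10: S=4, d=3, jump=-2, S_11=2

2


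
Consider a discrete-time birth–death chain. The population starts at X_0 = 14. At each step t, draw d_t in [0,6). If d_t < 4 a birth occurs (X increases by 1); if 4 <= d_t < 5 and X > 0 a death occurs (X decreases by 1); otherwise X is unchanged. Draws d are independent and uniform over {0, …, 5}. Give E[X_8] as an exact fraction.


X can drop by at most 1 per step and X_0 = 14 > T = 8, so X_t >= 14 − t >= 6 > 0 for every t <= 8: the floor at 0 (the 'and X > 0' condition) never binds. Hence X_8 = X_0 + Σ_{t<8} Y_t with i.i.d. increments Y_t = y(d_t) ∈ {+1, −1, 0}.
Outcome values over d=0..5: [1, 1, 1, 1, -1, 0]
Σy = 3, Σy² = 5, M = 6
μ = 3/6 = 1/2,  σ² = 5/6 − (1/2)² = 7/12
E[X_8] = 14 + 8·(1/2) = 18

18


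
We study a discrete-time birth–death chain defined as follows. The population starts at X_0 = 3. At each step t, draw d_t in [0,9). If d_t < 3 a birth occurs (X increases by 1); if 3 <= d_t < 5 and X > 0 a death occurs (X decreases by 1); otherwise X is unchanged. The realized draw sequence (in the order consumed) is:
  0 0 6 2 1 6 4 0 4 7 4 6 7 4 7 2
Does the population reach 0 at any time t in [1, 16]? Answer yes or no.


no

t=0: X=3, d=0 → birth, X_1=4
t=1: X=4, d=0 → birth, X_2=5
t=2: X=5, d=6 → hold, X_3=5
t=3: X=5, d=2 → birth, X_4=6
t=4: X=6, d=1 → birth, X_5=7
t=5: X=7, d=6 → hold, X_6=7
t=6: X=7, d=4 → death, X_7=6
t=7: X=6, d=0 → birth, X_8=7
t=8: X=7, d=4 → death, X_9=6
t=9: X=6, d=7 → hold, X_10=6
t=10: X=6, d=4 → death, X_11=5
t=11: X=5, d=6 → hold, X_12=5
t=12: X=5, d=7 → hold, X_13=5
t=13: X=5, d=4 → death, X_14=4
t=14: X=4, d=7 → hold, X_15=4
t=15: X=4, d=2 → birth, X_16=5


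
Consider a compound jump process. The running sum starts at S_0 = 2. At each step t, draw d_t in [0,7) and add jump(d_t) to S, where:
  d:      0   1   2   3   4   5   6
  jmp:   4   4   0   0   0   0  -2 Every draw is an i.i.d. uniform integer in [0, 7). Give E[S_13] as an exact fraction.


Outcome values over d=0..6: [4, 4, 0, 0, 0, 0, -2]
Σy = 6, Σy² = 36, M = 7
μ = 6/7 = 6/7,  σ² = 36/7 − (6/7)² = 216/49
E[S_13] = 2 + 13·(6/7) = 92/7

92/7


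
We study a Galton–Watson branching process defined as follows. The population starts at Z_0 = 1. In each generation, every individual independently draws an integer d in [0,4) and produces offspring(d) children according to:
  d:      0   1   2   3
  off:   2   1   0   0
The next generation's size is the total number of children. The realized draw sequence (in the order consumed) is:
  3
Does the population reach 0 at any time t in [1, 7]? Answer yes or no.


yes

gen 0: Z_0=1, draws=[3], offspring=[0], Z_1=0
gen 1: Z_1=0, draws=[], offspring=[], Z_2=0
gen 2: Z_2=0, draws=[], offspring=[], Z_3=0
gen 3: Z_3=0, draws=[], offspring=[], Z_4=0
gen 4: Z_4=0, draws=[], offspring=[], Z_5=0
gen 5: Z_5=0, draws=[], offspring=[], Z_6=0
gen 6: Z_6=0, draws=[], offspring=[], Z_7=0


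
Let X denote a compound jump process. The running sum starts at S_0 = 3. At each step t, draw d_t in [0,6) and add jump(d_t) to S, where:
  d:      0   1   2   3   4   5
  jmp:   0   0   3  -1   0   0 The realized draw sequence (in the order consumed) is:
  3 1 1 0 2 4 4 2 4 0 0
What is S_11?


t=0: S=3, d=3, jump=-1, S_1=2
t=1: S=2, d=1, jump=0, S_2=2
t=2: S=2, d=1, jump=0, S_3=2
t=3: S=2, d=0, jump=0, S_4=2
t=4: S=2, d=2, jump=3, S_5=5
t=5: S=5, d=4, jump=0, S_6=5
t=6: S=5, d=4, jump=0, S_7=5
t=7: S=5, d=2, jump=3, S_8=8
t=8: S=8, d=4, jump=0, S_9=8
t=9: S=8, d=0, jump=0, S_10=8
t=10: S=8, d=0, jump=0, S_11=8

8


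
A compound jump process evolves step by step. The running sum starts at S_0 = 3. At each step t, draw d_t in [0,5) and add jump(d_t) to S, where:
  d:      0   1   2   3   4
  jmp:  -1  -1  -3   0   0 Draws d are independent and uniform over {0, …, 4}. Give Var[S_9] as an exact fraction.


54/5

Outcome values over d=0..4: [-1, -1, -3, 0, 0]
Σy = -5, Σy² = 11, M = 5
μ = -5/5 = -1,  σ² = 11/5 − (-1)² = 6/5
Independent increments: Var[S_9] = 9·σ² = 9·(6/5) = 54/5


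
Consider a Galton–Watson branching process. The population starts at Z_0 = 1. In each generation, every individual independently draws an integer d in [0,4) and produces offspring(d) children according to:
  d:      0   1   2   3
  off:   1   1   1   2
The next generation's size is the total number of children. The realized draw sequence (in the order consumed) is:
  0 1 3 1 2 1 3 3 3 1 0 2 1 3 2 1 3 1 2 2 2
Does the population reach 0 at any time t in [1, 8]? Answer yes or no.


no

gen 0: Z_0=1, draws=[0], offspring=[1], Z_1=1
gen 1: Z_1=1, draws=[1], offspring=[1], Z_2=1
gen 2: Z_2=1, draws=[3], offspring=[2], Z_3=2
gen 3: Z_3=2, draws=[1, 2], offspring=[1, 1], Z_4=2
gen 4: Z_4=2, draws=[1, 3], offspring=[1, 2], Z_5=3
gen 5: Z_5=3, draws=[3, 3, 1], offspring=[2, 2, 1], Z_6=5
gen 6: Z_6=5, draws=[0, 2, 1, 3, 2], offspring=[1, 1, 1, 2, 1], Z_7=6
gen 7: Z_7=6, draws=[1, 3, 1, 2, 2, 2], offspring=[1, 2, 1, 1, 1, 1], Z_8=7


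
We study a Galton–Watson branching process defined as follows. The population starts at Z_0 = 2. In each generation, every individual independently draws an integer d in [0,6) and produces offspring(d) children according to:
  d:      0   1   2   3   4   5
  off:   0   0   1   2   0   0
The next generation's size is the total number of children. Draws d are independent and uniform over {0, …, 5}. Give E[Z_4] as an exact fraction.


1/8

Outcome values over d=0..5: [0, 0, 1, 2, 0, 0]
Σy = 3, Σy² = 5, M = 6
μ = 3/6 = 1/2,  σ² = 5/6 − (1/2)² = 7/12
E[Z_0] = 2
E[Z_1] = 1/2·E[Z_0] = 1
E[Z_2] = 1/2·E[Z_1] = 1/2
E[Z_3] = 1/2·E[Z_2] = 1/4
E[Z_4] = 1/2·E[Z_3] = 1/8


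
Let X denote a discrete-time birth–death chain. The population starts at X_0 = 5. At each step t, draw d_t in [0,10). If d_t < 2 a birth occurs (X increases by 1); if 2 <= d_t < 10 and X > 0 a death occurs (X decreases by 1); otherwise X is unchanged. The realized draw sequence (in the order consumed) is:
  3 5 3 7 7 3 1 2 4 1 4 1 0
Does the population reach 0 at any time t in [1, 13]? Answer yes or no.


t=0: X=5, d=3 → death, X_1=4
t=1: X=4, d=5 → death, X_2=3
t=2: X=3, d=3 → death, X_3=2
t=3: X=2, d=7 → death, X_4=1
t=4: X=1, d=7 → death, X_5=0
t=5: X=0, d=3 → hold, X_6=0
t=6: X=0, d=1 → birth, X_7=1
t=7: X=1, d=2 → death, X_8=0
t=8: X=0, d=4 → hold, X_9=0
t=9: X=0, d=1 → birth, X_10=1
t=10: X=1, d=4 → death, X_11=0
t=11: X=0, d=1 → birth, X_12=1
t=12: X=1, d=0 → birth, X_13=2

yes


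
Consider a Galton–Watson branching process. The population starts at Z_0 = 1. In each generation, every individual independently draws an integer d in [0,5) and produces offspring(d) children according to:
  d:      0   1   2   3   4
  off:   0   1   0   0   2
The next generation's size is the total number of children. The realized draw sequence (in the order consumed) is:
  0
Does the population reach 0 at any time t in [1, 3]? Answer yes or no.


yes

gen 0: Z_0=1, draws=[0], offspring=[0], Z_1=0
gen 1: Z_1=0, draws=[], offspring=[], Z_2=0
gen 2: Z_2=0, draws=[], offspring=[], Z_3=0


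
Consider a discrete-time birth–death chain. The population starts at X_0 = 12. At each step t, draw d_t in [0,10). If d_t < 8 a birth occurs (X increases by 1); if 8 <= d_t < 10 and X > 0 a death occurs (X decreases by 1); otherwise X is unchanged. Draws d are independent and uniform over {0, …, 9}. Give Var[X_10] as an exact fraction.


32/5

X can drop by at most 1 per step and X_0 = 12 > T = 10, so X_t >= 12 − t >= 2 > 0 for every t <= 10: the floor at 0 (the 'and X > 0' condition) never binds. Hence X_10 = X_0 + Σ_{t<10} Y_t with i.i.d. increments Y_t = y(d_t) ∈ {+1, −1, 0}.
Outcome values over d=0..9: [1, 1, 1, 1, 1, 1, 1, 1, -1, -1]
Σy = 6, Σy² = 10, M = 10
μ = 6/10 = 3/5,  σ² = 10/10 − (3/5)² = 16/25
Independent increments: Var[X_10] = 10·σ² = 10·(16/25) = 32/5


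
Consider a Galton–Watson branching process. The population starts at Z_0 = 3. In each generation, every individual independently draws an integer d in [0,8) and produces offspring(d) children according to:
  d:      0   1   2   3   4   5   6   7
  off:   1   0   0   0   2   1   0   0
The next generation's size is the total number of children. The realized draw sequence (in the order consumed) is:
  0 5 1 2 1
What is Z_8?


0

gen 0: Z_0=3, draws=[0, 5, 1], offspring=[1, 1, 0], Z_1=2
gen 1: Z_1=2, draws=[2, 1], offspring=[0, 0], Z_2=0
gen 2: Z_2=0, draws=[], offspring=[], Z_3=0
gen 3: Z_3=0, draws=[], offspring=[], Z_4=0
gen 4: Z_4=0, draws=[], offspring=[], Z_5=0
gen 5: Z_5=0, draws=[], offspring=[], Z_6=0
gen 6: Z_6=0, draws=[], offspring=[], Z_7=0
gen 7: Z_7=0, draws=[], offspring=[], Z_8=0


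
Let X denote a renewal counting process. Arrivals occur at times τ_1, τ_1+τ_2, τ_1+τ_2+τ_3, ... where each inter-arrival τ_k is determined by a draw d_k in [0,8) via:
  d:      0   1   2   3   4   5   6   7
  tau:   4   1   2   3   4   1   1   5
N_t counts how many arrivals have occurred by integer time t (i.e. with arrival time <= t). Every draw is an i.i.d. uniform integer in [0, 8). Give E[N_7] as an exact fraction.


5264803/2097152

Inter-arrival values over d=0..7: [4, 1, 2, 3, 4, 1, 1, 5]
Each d has probability 1/8, so the pmf of τ is: f(1) = 3/8, f(2) = 1/8, f(3) = 1/8, f(4) = 1/4, f(5) = 1/8
Renewal equation for m(n) = E[N_n]: condition on τ_1 = k (if k <= n, one arrival plus a fresh copy on the remaining n−k steps): m(n) = F(n) + Σ_{k<=n} f(k)·m(n−k), where F(n) = P(τ <= n) and m(0) = 0
m(1) = F(1) = 3/8
m(2) = F(2) + f(1)·m(1) = 1/2 + 3/8·3/8 = 41/64
m(3) = F(3) + f(1)·m(2) + f(2)·m(1) = 5/8 + 3/8·41/64 + 1/8·3/8 = 467/512
m(4) = F(4) + f(1)·m(3) + f(2)·m(2) + f(3)·m(1) = 7/8 + 3/8·467/512 + 1/8·41/64 + 1/8·3/8 = 5505/4096
m(5) = F(5) + f(1)·m(4) + f(2)·m(3) + f(3)·m(2) + f(4)·m(1) = 1 + 3/8·5505/4096 + 1/8·467/512 + 1/8·41/64 + 1/4·3/8 = 58715/32768
m(6) = F(6) + f(1)·m(5) + f(2)·m(4) + f(3)·m(3) + f(4)·m(2) + f(5)·m(1) = 1 + 3/8·58715/32768 + 1/8·5505/4096 + 1/8·467/512 + 1/4·41/64 + 1/8·3/8 = 566489/262144
m(7) = F(7) + f(1)·m(6) + f(2)·m(5) + f(3)·m(4) + f(4)·m(3) + f(5)·m(2) = 1 + 3/8·566489/262144 + 1/8·58715/32768 + 1/8·5505/4096 + 1/4·467/512 + 1/8·41/64 = 5264803/2097152
E[N_7] = m(7) = 5264803/2097152


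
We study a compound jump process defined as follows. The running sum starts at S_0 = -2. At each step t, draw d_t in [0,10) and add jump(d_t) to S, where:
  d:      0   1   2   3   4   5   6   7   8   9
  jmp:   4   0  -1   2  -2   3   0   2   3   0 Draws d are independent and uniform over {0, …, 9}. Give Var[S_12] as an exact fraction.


1047/25

Outcome values over d=0..9: [4, 0, -1, 2, -2, 3, 0, 2, 3, 0]
Σy = 11, Σy² = 47, M = 10
μ = 11/10 = 11/10,  σ² = 47/10 − (11/10)² = 349/100
Independent increments: Var[S_12] = 12·σ² = 12·(349/100) = 1047/25


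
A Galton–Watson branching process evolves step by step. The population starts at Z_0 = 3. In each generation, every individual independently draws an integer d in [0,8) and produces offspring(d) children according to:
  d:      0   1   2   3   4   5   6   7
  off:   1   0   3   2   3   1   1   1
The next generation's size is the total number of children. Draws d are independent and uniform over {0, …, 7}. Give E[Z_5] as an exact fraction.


729/32

Outcome values over d=0..7: [1, 0, 3, 2, 3, 1, 1, 1]
Σy = 12, Σy² = 26, M = 8
μ = 12/8 = 3/2,  σ² = 26/8 − (3/2)² = 1
E[Z_0] = 3
E[Z_1] = 3/2·E[Z_0] = 9/2
E[Z_2] = 3/2·E[Z_1] = 27/4
E[Z_3] = 3/2·E[Z_2] = 81/8
E[Z_4] = 3/2·E[Z_3] = 243/16
E[Z_5] = 3/2·E[Z_4] = 729/32


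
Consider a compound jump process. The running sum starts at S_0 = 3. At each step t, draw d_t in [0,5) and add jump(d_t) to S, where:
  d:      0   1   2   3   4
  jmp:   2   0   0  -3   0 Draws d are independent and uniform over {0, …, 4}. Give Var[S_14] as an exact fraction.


896/25

Outcome values over d=0..4: [2, 0, 0, -3, 0]
Σy = -1, Σy² = 13, M = 5
μ = -1/5 = -1/5,  σ² = 13/5 − (-1/5)² = 64/25
Independent increments: Var[S_14] = 14·σ² = 14·(64/25) = 896/25


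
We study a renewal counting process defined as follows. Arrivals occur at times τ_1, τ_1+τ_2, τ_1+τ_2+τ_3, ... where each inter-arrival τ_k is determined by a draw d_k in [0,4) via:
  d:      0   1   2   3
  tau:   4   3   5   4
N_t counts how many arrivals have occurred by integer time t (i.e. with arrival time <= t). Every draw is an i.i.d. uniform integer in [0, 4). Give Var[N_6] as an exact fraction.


Inter-arrival values over d=0..3: [4, 3, 5, 4]
Each d has probability 1/4, so the pmf of τ is: f(3) = 1/4, f(4) = 1/2, f(5) = 1/4
Let p_n(j) = P(N_n = j), with p_0 = [1]. Condition on τ_1: p_n(0) = P(τ > n), and for j >= 1, p_n(j) = Σ_{k<=n} f(k)·p_{n−k}(j−1)
p_1 = [1]  (j = 0)
p_2 = [1]  (j = 0)
p_3 = [3/4, 1/4]  (j = 0..1)
p_4 = [1/4, 3/4]  (j = 0..1)
p_5 = [0, 1]  (j = 0..1)
p_6 = [0, 15/16, 1/16]  (j = 0..2)
E[N_6] = Σ j·p_6(j) = 17/16;  E[N_6²] = Σ j²·p_6(j) = 19/16
Var[N_6] = 19/16 − (17/16)² = 15/256

15/256


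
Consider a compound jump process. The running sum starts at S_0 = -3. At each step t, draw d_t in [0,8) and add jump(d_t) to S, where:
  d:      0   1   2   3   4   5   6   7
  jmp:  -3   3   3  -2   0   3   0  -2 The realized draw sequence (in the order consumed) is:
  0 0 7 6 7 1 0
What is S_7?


t=0: S=-3, d=0, jump=-3, S_1=-6
t=1: S=-6, d=0, jump=-3, S_2=-9
t=2: S=-9, d=7, jump=-2, S_3=-11
t=3: S=-11, d=6, jump=0, S_4=-11
t=4: S=-11, d=7, jump=-2, S_5=-13
t=5: S=-13, d=1, jump=3, S_6=-10
t=6: S=-10, d=0, jump=-3, S_7=-13

-13


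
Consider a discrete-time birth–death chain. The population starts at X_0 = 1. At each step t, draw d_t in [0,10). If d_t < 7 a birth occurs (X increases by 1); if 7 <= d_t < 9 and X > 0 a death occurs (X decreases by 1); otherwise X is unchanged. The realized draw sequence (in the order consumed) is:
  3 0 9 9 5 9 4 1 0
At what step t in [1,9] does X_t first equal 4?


t=0: X=1, d=3 → birth, X_1=2
t=1: X=2, d=0 → birth, X_2=3
t=2: X=3, d=9 → hold, X_3=3
t=3: X=3, d=9 → hold, X_4=3
t=4: X=3, d=5 → birth, X_5=4
t=5: X=4, d=9 → hold, X_6=4
t=6: X=4, d=4 → birth, X_7=5
t=7: X=5, d=1 → birth, X_8=6
t=8: X=6, d=0 → birth, X_9=7

5


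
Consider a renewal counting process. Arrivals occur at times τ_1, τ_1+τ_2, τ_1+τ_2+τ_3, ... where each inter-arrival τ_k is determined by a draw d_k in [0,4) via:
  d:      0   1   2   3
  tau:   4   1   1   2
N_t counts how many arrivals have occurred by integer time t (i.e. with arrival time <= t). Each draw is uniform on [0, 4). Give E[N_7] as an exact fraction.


439/128

Inter-arrival values over d=0..3: [4, 1, 1, 2]
Each d has probability 1/4, so the pmf of τ is: f(1) = 1/2, f(2) = 1/4, f(4) = 1/4
Renewal equation for m(n) = E[N_n]: condition on τ_1 = k (if k <= n, one arrival plus a fresh copy on the remaining n−k steps): m(n) = F(n) + Σ_{k<=n} f(k)·m(n−k), where F(n) = P(τ <= n) and m(0) = 0
m(1) = F(1) = 1/2
m(2) = F(2) + f(1)·m(1) = 3/4 + 1/2·1/2 = 1
m(3) = F(3) + f(1)·m(2) + f(2)·m(1) = 3/4 + 1/2·1 + 1/4·1/2 = 11/8
m(4) = F(4) + f(1)·m(3) + f(2)·m(2) = 1 + 1/2·11/8 + 1/4·1 = 31/16
m(5) = F(5) + f(1)·m(4) + f(2)·m(3) + f(4)·m(1) = 1 + 1/2·31/16 + 1/4·11/8 + 1/4·1/2 = 39/16
m(6) = F(6) + f(1)·m(5) + f(2)·m(4) + f(4)·m(2) = 1 + 1/2·39/16 + 1/4·31/16 + 1/4·1 = 189/64
m(7) = F(7) + f(1)·m(6) + f(2)·m(5) + f(4)·m(3) = 1 + 1/2·189/64 + 1/4·39/16 + 1/4·11/8 = 439/128
E[N_7] = m(7) = 439/128


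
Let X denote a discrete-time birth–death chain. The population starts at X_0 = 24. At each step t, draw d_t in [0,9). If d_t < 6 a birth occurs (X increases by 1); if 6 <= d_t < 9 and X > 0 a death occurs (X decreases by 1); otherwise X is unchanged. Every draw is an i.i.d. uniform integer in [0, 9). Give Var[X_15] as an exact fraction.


40/3

X can drop by at most 1 per step and X_0 = 24 > T = 15, so X_t >= 24 − t >= 9 > 0 for every t <= 15: the floor at 0 (the 'and X > 0' condition) never binds. Hence X_15 = X_0 + Σ_{t<15} Y_t with i.i.d. increments Y_t = y(d_t) ∈ {+1, −1, 0}.
Outcome values over d=0..8: [1, 1, 1, 1, 1, 1, -1, -1, -1]
Σy = 3, Σy² = 9, M = 9
μ = 3/9 = 1/3,  σ² = 9/9 − (1/3)² = 8/9
Independent increments: Var[X_15] = 15·σ² = 15·(8/9) = 40/3


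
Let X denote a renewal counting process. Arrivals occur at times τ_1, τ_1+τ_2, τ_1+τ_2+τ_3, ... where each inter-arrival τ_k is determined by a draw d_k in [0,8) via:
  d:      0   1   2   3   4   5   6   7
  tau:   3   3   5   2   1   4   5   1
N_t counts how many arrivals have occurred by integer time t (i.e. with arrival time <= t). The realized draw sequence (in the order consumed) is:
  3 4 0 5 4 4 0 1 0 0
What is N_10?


4

draw d_1=3: τ_1=2, arrival time A_1=2
draw d_2=4: τ_2=1, arrival time A_2=3
draw d_3=0: τ_3=3, arrival time A_3=6
draw d_4=5: τ_4=4, arrival time A_4=10
draw d_5=4: τ_5=1, arrival time A_5=11
draw d_6=4: τ_6=1, arrival time A_6=12
draw d_7=0: τ_7=3, arrival time A_7=15
draw d_8=1: τ_8=3, arrival time A_8=18
draw d_9=0: τ_9=3, arrival time A_9=21
draw d_10=0: τ_10=3, arrival time A_10=24
N_t over t=0..10: 0:0 1:0 2:1 3:2 4:2 5:2 6:3 7:3 8:3 9:3 10:4


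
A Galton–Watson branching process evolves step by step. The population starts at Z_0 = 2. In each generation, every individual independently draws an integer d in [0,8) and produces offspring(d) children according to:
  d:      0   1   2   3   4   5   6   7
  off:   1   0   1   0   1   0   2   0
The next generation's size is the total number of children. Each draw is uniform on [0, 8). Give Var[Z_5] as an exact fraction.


191444375/536870912

Outcome values over d=0..7: [1, 0, 1, 0, 1, 0, 2, 0]
Σy = 5, Σy² = 7, M = 8
μ = 5/8 = 5/8,  σ² = 7/8 − (5/8)² = 31/64
V_0 = 0, E_0 = 2
V_1 = 31/64·E_0 + (5/8)²·V_0 = 31/32;  E_1 = 5/4
V_2 = 31/64·E_1 + (5/8)²·V_1 = 2015/2048;  E_2 = 25/32
V_3 = 31/64·E_2 + (5/8)²·V_2 = 99975/131072;  E_3 = 125/256
V_4 = 31/64·E_3 + (5/8)²·V_3 = 4483375/8388608;  E_4 = 625/2048
V_5 = 31/64·E_4 + (5/8)²·V_4 = 191444375/536870912;  E_5 = 3125/16384


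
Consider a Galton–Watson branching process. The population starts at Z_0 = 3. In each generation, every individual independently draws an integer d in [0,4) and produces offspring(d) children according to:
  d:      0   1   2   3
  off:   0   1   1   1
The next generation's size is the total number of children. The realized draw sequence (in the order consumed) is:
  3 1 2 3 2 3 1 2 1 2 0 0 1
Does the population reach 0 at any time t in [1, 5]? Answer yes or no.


gen 0: Z_0=3, draws=[3, 1, 2], offspring=[1, 1, 1], Z_1=3
gen 1: Z_1=3, draws=[3, 2, 3], offspring=[1, 1, 1], Z_2=3
gen 2: Z_2=3, draws=[1, 2, 1], offspring=[1, 1, 1], Z_3=3
gen 3: Z_3=3, draws=[2, 0, 0], offspring=[1, 0, 0], Z_4=1
gen 4: Z_4=1, draws=[1], offspring=[1], Z_5=1

no


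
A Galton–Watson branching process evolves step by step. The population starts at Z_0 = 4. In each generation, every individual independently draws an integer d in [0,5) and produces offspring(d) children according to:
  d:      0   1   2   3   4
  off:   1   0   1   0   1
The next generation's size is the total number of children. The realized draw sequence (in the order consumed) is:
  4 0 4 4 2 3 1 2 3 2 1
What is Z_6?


gen 0: Z_0=4, draws=[4, 0, 4, 4], offspring=[1, 1, 1, 1], Z_1=4
gen 1: Z_1=4, draws=[2, 3, 1, 2], offspring=[1, 0, 0, 1], Z_2=2
gen 2: Z_2=2, draws=[3, 2], offspring=[0, 1], Z_3=1
gen 3: Z_3=1, draws=[1], offspring=[0], Z_4=0
gen 4: Z_4=0, draws=[], offspring=[], Z_5=0
gen 5: Z_5=0, draws=[], offspring=[], Z_6=0

0


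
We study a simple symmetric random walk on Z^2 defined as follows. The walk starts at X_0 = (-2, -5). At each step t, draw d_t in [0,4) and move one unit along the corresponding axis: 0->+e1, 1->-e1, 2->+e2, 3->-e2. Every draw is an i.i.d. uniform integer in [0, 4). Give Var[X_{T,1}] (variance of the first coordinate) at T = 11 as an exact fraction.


Outcome values over d=0..3: [1, -1, 0, 0]
Σy = 0, Σy² = 2, M = 4
μ = 0/4 = 0,  σ² = 2/4 − (0)² = 1/2
Independent increments: Var[X_11] = 11·σ² = 11·(1/2) = 11/2

11/2


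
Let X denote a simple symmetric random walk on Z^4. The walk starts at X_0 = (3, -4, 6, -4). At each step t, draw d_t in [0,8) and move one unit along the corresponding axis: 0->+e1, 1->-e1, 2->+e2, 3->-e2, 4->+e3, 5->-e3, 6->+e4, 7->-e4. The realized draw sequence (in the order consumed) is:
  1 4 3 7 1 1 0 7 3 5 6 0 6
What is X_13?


(2, -6, 6, -4)

t=0: X=(3, -4, 6, -4), d=1 → -e1, X_1=(2, -4, 6, -4)
t=1: X=(2, -4, 6, -4), d=4 → +e3, X_2=(2, -4, 7, -4)
t=2: X=(2, -4, 7, -4), d=3 → -e2, X_3=(2, -5, 7, -4)
t=3: X=(2, -5, 7, -4), d=7 → -e4, X_4=(2, -5, 7, -5)
t=4: X=(2, -5, 7, -5), d=1 → -e1, X_5=(1, -5, 7, -5)
t=5: X=(1, -5, 7, -5), d=1 → -e1, X_6=(0, -5, 7, -5)
t=6: X=(0, -5, 7, -5), d=0 → +e1, X_7=(1, -5, 7, -5)
t=7: X=(1, -5, 7, -5), d=7 → -e4, X_8=(1, -5, 7, -6)
t=8: X=(1, -5, 7, -6), d=3 → -e2, X_9=(1, -6, 7, -6)
t=9: X=(1, -6, 7, -6), d=5 → -e3, X_10=(1, -6, 6, -6)
t=10: X=(1, -6, 6, -6), d=6 → +e4, X_11=(1, -6, 6, -5)
t=11: X=(1, -6, 6, -5), d=0 → +e1, X_12=(2, -6, 6, -5)
t=12: X=(2, -6, 6, -5), d=6 → +e4, X_13=(2, -6, 6, -4)


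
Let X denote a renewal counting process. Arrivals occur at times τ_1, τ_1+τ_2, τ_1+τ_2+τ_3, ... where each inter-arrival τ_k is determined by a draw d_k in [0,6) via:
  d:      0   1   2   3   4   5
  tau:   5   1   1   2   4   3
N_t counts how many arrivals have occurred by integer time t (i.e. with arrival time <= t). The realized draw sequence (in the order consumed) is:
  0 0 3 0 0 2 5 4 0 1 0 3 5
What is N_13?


3

draw d_1=0: τ_1=5, arrival time A_1=5
draw d_2=0: τ_2=5, arrival time A_2=10
draw d_3=3: τ_3=2, arrival time A_3=12
draw d_4=0: τ_4=5, arrival time A_4=17
draw d_5=0: τ_5=5, arrival time A_5=22
draw d_6=2: τ_6=1, arrival time A_6=23
draw d_7=5: τ_7=3, arrival time A_7=26
draw d_8=4: τ_8=4, arrival time A_8=30
draw d_9=0: τ_9=5, arrival time A_9=35
draw d_10=1: τ_10=1, arrival time A_10=36
draw d_11=0: τ_11=5, arrival time A_11=41
draw d_12=3: τ_12=2, arrival time A_12=43
draw d_13=5: τ_13=3, arrival time A_13=46
N_t over t=0..13: 0:0 1:0 2:0 3:0 4:0 5:1 6:1 7:1 8:1 9:1 10:2 11:2 12:3 13:3


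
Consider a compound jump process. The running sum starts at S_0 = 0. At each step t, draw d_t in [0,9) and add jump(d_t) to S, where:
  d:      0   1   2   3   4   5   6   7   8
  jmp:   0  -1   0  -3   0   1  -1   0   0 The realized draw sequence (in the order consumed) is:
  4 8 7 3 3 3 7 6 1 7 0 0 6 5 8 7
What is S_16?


t=0: S=0, d=4, jump=0, S_1=0
t=1: S=0, d=8, jump=0, S_2=0
t=2: S=0, d=7, jump=0, S_3=0
t=3: S=0, d=3, jump=-3, S_4=-3
t=4: S=-3, d=3, jump=-3, S_5=-6
t=5: S=-6, d=3, jump=-3, S_6=-9
t=6: S=-9, d=7, jump=0, S_7=-9
t=7: S=-9, d=6, jump=-1, S_8=-10
t=8: S=-10, d=1, jump=-1, S_9=-11
t=9: S=-11, d=7, jump=0, S_10=-11
t=10: S=-11, d=0, jump=0, S_11=-11
t=11: S=-11, d=0, jump=0, S_12=-11
t=12: S=-11, d=6, jump=-1, S_13=-12
t=13: S=-12, d=5, jump=1, S_14=-11
t=14: S=-11, d=8, jump=0, S_15=-11
t=15: S=-11, d=7, jump=0, S_16=-11

-11


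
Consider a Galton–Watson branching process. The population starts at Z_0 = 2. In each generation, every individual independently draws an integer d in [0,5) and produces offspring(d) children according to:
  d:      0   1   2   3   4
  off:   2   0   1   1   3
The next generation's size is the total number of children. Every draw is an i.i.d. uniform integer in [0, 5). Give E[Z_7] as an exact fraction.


1647086/78125

Outcome values over d=0..4: [2, 0, 1, 1, 3]
Σy = 7, Σy² = 15, M = 5
μ = 7/5 = 7/5,  σ² = 15/5 − (7/5)² = 26/25
E[Z_0] = 2
E[Z_1] = 7/5·E[Z_0] = 14/5
E[Z_2] = 7/5·E[Z_1] = 98/25
E[Z_3] = 7/5·E[Z_2] = 686/125
E[Z_4] = 7/5·E[Z_3] = 4802/625
E[Z_5] = 7/5·E[Z_4] = 33614/3125
E[Z_6] = 7/5·E[Z_5] = 235298/15625
E[Z_7] = 7/5·E[Z_6] = 1647086/78125


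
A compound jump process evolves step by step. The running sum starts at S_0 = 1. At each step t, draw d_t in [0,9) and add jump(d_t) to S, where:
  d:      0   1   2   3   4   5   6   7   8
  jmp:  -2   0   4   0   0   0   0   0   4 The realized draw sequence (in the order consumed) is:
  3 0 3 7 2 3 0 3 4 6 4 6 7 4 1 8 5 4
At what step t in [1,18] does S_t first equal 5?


16

t=0: S=1, d=3, jump=0, S_1=1
t=1: S=1, d=0, jump=-2, S_2=-1
t=2: S=-1, d=3, jump=0, S_3=-1
t=3: S=-1, d=7, jump=0, S_4=-1
t=4: S=-1, d=2, jump=4, S_5=3
t=5: S=3, d=3, jump=0, S_6=3
t=6: S=3, d=0, jump=-2, S_7=1
t=7: S=1, d=3, jump=0, S_8=1
t=8: S=1, d=4, jump=0, S_9=1
t=9: S=1, d=6, jump=0, S_10=1
t=10: S=1, d=4, jump=0, S_11=1
t=11: S=1, d=6, jump=0, S_12=1
t=12: S=1, d=7, jump=0, S_13=1
t=13: S=1, d=4, jump=0, S_14=1
t=14: S=1, d=1, jump=0, S_15=1
t=15: S=1, d=8, jump=4, S_16=5
t=16: S=5, d=5, jump=0, S_17=5
t=17: S=5, d=4, jump=0, S_18=5
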